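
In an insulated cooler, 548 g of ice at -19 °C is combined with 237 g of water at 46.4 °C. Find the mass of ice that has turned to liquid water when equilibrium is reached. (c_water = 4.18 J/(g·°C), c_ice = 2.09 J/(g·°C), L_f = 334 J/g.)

Cooling the water to 0 °C releases 237×4.18×46.4 = 45967 J.
Of that, 548×2.09×19 = 21761 J goes to bring the ice to 0 °C, leaving 24206 J.
Fully melting the ice requires m_ice L_f = 548×334 = 183032 J.
Since 24206 < 183032 J, not all the ice melts; equilibrium is at 0 °C.
m_melted×334 = 24206  ⇒  m_melted ≈ 72.47 g.

m_melted ≈ 72.5 g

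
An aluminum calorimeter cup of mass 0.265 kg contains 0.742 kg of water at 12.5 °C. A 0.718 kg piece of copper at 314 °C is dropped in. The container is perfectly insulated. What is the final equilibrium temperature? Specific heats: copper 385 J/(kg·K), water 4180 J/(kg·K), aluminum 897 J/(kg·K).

T_f ≈ 35.6 °C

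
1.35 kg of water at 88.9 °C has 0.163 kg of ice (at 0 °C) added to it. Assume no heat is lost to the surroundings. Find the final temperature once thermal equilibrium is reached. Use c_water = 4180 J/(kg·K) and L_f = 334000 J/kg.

Conservation of energy gives ΣQ = 0:
fusion: m_ice L_f = 0.163×334000 = 54442
  meltwater 0→T: 0.163×4180×T = 681.34 T
  water cools: 1.35×4180×(T − 88.9) = 5643(T − 88.9)
6324.3 T = 501663 − 54442 = 447221
T ≈ 70.71 °C (positive, so assuming full melt was valid).

T_f ≈ 70.7 °C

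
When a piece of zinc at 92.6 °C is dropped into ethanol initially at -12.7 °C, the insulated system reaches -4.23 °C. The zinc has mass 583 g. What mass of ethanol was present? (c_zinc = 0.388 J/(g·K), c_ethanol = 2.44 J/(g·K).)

Let T be the final temperature. ΣQ_i = 0:
583×0.388×(-4.23 − 92.6) + m×2.44×(-4.23 − (-12.7)) = 0
20.67 m = 21903
m = 21903/20.67 ≈ 1060 g

m ≈ 1060 g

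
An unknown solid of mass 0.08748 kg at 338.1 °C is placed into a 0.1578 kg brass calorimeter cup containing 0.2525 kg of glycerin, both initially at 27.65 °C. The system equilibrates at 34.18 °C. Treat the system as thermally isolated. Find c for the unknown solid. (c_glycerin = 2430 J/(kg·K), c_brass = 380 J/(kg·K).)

Net heat exchanged in the isolated system is zero:
0.08748×c×(34.18 − 338.1) + 0.2525×2430×(34.18 − 27.65) + 0.1578×380×(34.18 − 27.65) = 0
-26.59 c = -4398.2
c = -4398.2/-26.59 ≈ 165.4 J/(kg·K)

c ≈ 165 J/(kg·K)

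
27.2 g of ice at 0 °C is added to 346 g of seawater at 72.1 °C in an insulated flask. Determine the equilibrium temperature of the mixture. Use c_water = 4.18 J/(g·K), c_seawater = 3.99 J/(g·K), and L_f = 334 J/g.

T_f ≈ 60.5 °C

Energy conservation, ΣQ = 0:
fusion: m_ice L_f = 27.2×334 = 9084.8; meltwater 0→T: 27.2×4.18×T = 113.7 T; seawater: 1380.5(T − 72.1)
1494.2 T = 99537 − 9084.8 = 90452
T ≈ 60.53 °C. Since T > 0 °C, the all-ice-melts assumption holds.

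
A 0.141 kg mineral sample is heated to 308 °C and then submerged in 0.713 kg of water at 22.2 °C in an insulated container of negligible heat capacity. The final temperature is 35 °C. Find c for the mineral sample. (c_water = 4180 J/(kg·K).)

c ≈ 991 J/(kg·K)

Heat gained plus heat lost sum to zero:
0.141·c·(35 − 308) + 0.713·4180·(35 − 22.2) = 0
-38.49 c = -38148
c = -38148/-38.49 ≈ 991 J/(kg·K)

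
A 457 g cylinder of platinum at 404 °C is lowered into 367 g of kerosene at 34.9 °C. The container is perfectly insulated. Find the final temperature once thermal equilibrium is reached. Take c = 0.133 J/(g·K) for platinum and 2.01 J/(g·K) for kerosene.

Heat gained plus heat lost sum to zero:
457·0.133·(T − 404) + 367·2.01·(T − 34.9) = 0
798.45 T = 50300
T = 50300 / 798.45 = 63 °C

T_f ≈ 63.0 °C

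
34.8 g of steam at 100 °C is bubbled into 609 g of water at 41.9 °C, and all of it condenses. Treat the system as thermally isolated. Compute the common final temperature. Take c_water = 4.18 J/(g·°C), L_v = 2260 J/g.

Energy balance with sensible and latent terms:
latent heat released on condensation: 34.8×2260 = 78648
  condensed water 100 °C→T: 145.46(T − 100)
  water warms: 609×4.18×(T − 41.9) = 2545.6(T − 41.9)
2691.1 T = 78648 + 14546 + 106661 = 199856
T ≈ 74.27 °C, under the boiling point, so the assumption holds.

T_f ≈ 74.3 °C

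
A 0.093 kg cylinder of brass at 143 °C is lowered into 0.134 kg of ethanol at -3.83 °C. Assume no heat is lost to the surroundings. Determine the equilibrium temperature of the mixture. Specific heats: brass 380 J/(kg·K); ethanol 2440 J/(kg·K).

T_f ≈ 10.5 °C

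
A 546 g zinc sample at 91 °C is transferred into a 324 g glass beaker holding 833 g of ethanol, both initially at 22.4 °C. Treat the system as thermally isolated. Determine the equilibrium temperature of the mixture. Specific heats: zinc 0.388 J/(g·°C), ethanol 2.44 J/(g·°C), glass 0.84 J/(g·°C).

T_f ≈ 28.2 °C

With ΣQ=0 the equilibrium temperature is the m·c-weighted mean:
T_f = (211.85*91 + 2032.5*22.4 + 272.16*22.4) / (211.85 + 2032.5 + 272.16)
    = 70903 / 2516.5 ≈ 28.17 °C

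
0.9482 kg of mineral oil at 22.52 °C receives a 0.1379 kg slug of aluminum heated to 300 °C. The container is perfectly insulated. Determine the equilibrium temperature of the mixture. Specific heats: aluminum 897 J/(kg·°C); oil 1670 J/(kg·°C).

T_f ≈ 42.6 °C

Setting the total heat transfer to zero:
0.1379×897×(T − 300) + 0.9482×1670×(T − 22.52) = 0
(123.7 + 1583.5) T = 123.7×300 + 1583.5×22.52
T = 72769/1707.2 ≈ 42.63 °C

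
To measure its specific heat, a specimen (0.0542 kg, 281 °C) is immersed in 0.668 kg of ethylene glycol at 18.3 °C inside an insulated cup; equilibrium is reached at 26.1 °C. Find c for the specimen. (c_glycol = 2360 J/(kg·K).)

c ≈ 890 J/(kg·K)

Heat lost by the specimen = heat gained by the glycol:
0.0542×c×(281 − 26.1) = 0.668×2360×(26.1 − 18.3)
13.82 c = 12297  ⇒  c ≈ 890 J/(kg·K)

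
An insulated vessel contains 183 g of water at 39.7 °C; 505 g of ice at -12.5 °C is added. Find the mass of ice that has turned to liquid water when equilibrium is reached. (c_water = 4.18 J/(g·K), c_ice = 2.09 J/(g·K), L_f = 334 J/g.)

m_melted ≈ 51.4 g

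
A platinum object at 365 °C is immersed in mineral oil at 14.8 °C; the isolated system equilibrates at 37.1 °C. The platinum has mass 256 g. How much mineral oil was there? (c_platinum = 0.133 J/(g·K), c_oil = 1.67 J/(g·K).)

|Q_platinum| = |Q_oil|:
256×0.133×(365 − 37.1) = m×1.67×(37.1 − 14.8)
37.24 m = 11164  ⇒  m ≈ 299.8 g

m ≈ 300 g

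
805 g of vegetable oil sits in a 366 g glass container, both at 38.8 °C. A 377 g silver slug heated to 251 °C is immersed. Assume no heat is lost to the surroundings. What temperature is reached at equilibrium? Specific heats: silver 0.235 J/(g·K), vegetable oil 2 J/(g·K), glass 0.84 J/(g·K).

T_f ≈ 48.2 °C

Heat gained plus heat lost sum to zero:
377×0.235×(T − 251) + 805×2×(T − 38.8) + 366×0.84×(T − 38.8) = 0
88.59(T − 251) + 1610(T − 38.8) + 307.44(T − 38.8) = 0
2006 T = 96634
T ≈ 48.17 °C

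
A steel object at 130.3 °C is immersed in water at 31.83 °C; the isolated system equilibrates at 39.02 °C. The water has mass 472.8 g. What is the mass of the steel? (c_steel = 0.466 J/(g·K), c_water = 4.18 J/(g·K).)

m ≈ 334 g

Net heat exchanged in the isolated system is zero:
m×0.466×(39.02 − 130.3) + 472.8×4.18×(39.02 − 31.83) = 0
-42.54 m = -14210
m = -14210/-42.54 ≈ 334.1 g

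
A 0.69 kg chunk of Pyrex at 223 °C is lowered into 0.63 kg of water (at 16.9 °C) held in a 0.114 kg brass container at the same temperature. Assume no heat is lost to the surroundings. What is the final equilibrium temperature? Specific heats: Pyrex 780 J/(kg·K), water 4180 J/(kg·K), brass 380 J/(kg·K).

Let T be the final temperature. ΣQ_i = 0:
0.69×780×(T − 223) + 0.63×4180×(T − 16.9) + 0.114×380×(T − 16.9) = 0
538.2(T − 223) + 2633.4(T − 16.9) + 43.32(T − 16.9) = 0
3214.9 T = 165255
T = 165255/3214.9 ≈ 51.40 °C

T_f ≈ 51.4 °C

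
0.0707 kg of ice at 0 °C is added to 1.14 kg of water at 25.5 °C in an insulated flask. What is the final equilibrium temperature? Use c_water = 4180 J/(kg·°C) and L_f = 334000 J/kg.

T_f ≈ 19.3 °C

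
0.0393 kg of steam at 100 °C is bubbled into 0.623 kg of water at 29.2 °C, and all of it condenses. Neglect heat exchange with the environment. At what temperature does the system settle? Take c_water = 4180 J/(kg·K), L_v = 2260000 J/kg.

Taking heat into each body as positive, Σ m c ΔT = 0:
condense steam: −0.0393×2260000 = −88818; condensed water 100 °C→T: 164.27(T − 100); original water: 2604.1(T − 29.2)
2768.4 T = 88818 + 16427 + 76041 = 181286
T ≈ 65.48 °C, under the boiling point, so the assumption holds.

T_f ≈ 65.5 °C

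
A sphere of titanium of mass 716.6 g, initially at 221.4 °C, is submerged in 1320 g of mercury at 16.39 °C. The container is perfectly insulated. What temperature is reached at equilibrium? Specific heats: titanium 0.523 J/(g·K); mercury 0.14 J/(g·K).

Conservation of energy gives ΣQ = 0:
716.6×0.523×(T − 221.4) + 1320×0.14×(T − 16.39) = 0
374.78(T − 221.4) + 184.8(T − 16.39) = 0
559.58 T = 86006
T = 86006/559.58 ≈ 153.70 °C

T_f ≈ 153.7 °C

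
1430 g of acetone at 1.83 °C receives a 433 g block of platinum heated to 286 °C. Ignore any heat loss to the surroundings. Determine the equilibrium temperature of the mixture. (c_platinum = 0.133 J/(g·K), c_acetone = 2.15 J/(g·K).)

Heat gained plus heat lost sum to zero:
433*0.133*(T − 286) + 1430*2.15*(T − 1.83) = 0
3132.1 T = 22097
T = 22097/3132.1 ≈ 7.05 °C

T_f ≈ 7.1 °C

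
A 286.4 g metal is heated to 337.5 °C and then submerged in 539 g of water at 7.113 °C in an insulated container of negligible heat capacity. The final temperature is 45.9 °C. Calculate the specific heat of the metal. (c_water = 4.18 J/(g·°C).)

Heat lost by the metal = heat gained by the water:
286.4·c·(337.5 − 45.9) = 539·4.18·(45.9 − 7.113)
83514 c = 87388  ⇒  c ≈ 1.046 J/(g·°C)

c ≈ 1.05 J/(g·°C)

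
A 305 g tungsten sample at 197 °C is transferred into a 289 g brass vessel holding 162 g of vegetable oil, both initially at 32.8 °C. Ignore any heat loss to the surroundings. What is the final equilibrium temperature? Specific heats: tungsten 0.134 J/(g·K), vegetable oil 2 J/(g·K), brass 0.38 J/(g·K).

T_f ≈ 46.9 °C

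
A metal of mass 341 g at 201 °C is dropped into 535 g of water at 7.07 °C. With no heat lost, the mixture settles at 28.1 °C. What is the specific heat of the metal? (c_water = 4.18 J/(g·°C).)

m_s c (T_s − T_f) = m_water c_water (T_f − T_0):
341×c×(201 − 28.1) = 535×4.18×(28.1 − 7.07)
58959 c = 47029  ⇒  c ≈ 0.7977 J/(g·°C)

c ≈ 0.798 J/(g·°C)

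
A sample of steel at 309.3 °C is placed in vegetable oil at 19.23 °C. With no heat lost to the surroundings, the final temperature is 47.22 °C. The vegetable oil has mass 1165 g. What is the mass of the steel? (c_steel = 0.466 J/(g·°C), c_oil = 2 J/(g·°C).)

Heat lost by the steel = heat gained by the oil:
m×0.466×(309.3 − 47.22) = 1165×2×(47.22 − 19.23)
122.13 m = 65217  ⇒  m ≈ 534 g

m ≈ 534 g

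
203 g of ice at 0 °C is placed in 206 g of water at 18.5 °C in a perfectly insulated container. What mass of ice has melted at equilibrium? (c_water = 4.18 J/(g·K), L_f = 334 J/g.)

m_melted ≈ 47.7 g

Heat available from the water dropping to 0 °C: 206·4.18·18.5 = 15930 J.
Melting all 203 g of ice would need 203·334 = 67802 J.
Since 15930 < 67802 J, not all the ice melts; equilibrium is at 0 °C.
Mass melted = 15930/334 ≈ 47.69 g.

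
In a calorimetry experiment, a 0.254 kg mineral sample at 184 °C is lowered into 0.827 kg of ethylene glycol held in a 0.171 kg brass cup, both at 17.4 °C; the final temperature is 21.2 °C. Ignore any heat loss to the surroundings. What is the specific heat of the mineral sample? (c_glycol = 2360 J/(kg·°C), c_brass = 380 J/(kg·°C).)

Net heat exchanged in the isolated system is zero:
0.254×c×(21.2 − 184) + 0.827×2360×(21.2 − 17.4) + 0.171×380×(21.2 − 17.4) = 0
-41.35 c = -7663.5
c = -7663.5/-41.35 ≈ 185.3 J/(kg·°C)

c ≈ 185 J/(kg·°C)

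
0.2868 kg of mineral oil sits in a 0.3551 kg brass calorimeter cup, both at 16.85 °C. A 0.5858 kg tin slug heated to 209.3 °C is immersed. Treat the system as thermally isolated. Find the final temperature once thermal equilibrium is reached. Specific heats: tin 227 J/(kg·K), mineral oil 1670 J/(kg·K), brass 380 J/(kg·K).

T_f = Σ m_i c_i T_i / Σ m_i c_i:
T_f = (132.98·209.3 + 478.96·16.85 + 134.94·16.85) / (132.98 + 478.96 + 134.94)
    = 38176 / 746.87 ≈ 51.11 °C

T_f ≈ 51.1 °C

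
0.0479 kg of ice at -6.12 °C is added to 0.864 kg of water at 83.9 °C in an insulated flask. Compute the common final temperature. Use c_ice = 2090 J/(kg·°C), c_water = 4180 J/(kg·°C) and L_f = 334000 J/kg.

Energy conservation, ΣQ = 0:
warm ice to 0 °C: 0.0479×2090×(0 − (-6.12)) = 612.68; melt ice: 0.0479×334000 = 15999; meltwater 0→T: 0.0479×4180×T = 200.22 T; water cools: 0.864×4180×(T − 83.9) = 3611.5(T − 83.9)
3811.7 T = 303007 − 16611 = 286395
T ≈ 75.14 °C (positive, so assuming full melt was valid).

T_f ≈ 75.1 °C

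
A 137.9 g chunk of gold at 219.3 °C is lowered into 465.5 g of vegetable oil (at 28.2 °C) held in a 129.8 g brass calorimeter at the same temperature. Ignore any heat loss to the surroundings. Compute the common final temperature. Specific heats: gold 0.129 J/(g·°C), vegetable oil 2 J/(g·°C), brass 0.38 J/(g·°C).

T_f ≈ 31.6 °C

Energy conservation, ΣQ = 0:
137.9*0.129*(T − 219.3) + 465.5*2*(T − 28.2) + 129.8*0.38*(T − 28.2) = 0
(17.79 + 931 + 49.32) T = 17.79*219.3 + 931*28.2 + 49.32*28.2
T = 31546 / 998.11 = 31.6 °C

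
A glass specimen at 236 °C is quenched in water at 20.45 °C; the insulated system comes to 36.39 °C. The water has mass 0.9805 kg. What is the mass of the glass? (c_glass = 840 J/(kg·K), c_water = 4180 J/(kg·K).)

m ≈ 0.39 kg

Heat lost by the glass = heat gained by the water:
m×840×(236 − 36.39) = 0.9805×4180×(36.39 − 20.45)
167672 m = 65330  ⇒  m ≈ 0.3896 kg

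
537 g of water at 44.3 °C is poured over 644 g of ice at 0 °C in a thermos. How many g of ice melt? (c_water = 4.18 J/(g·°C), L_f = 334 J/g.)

m_melted ≈ 298 g

Water can give up m c ΔT = 537·4.18·44.3 = 99438 J before reaching 0 °C.
To melt every bit of ice: 644·334 = 215096 J.
Since 99438 < 215096 J, not all the ice melts; equilibrium is at 0 °C.
m_melt = 99438 / L_f = 297.7 g.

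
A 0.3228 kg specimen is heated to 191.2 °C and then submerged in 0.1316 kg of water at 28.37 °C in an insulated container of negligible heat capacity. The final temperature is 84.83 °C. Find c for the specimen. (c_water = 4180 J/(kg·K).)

c ≈ 905 J/(kg·K)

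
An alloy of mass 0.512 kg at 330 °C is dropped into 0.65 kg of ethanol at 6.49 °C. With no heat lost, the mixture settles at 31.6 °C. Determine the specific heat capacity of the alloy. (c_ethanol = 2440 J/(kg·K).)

c ≈ 261 J/(kg·K)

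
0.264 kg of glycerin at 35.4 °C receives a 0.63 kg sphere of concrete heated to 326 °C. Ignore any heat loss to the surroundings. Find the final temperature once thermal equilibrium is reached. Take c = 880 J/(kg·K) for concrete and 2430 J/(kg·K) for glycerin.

Net heat exchanged in the isolated system is zero:
0.63*880*(T − 326) + 0.264*2430*(T − 35.4) = 0
554.4(T − 326) + 641.52(T − 35.4) = 0
(554.4 + 641.52) T = 554.4*326 + 641.52*35.4
T ≈ 170.12 °C

T_f ≈ 170.1 °C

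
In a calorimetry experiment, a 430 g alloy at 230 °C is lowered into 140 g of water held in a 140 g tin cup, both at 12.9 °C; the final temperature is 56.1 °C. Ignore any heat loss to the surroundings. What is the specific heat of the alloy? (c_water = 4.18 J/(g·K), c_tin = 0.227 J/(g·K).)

Heat gained plus heat lost sum to zero:
430×c×(56.1 − 230) + 140×4.18×(56.1 − 12.9) + 140×0.227×(56.1 − 12.9) = 0
-74777 c = -26654
c = -26654/-74777 ≈ 0.3564 J/(g·K)

c ≈ 0.356 J/(g·K)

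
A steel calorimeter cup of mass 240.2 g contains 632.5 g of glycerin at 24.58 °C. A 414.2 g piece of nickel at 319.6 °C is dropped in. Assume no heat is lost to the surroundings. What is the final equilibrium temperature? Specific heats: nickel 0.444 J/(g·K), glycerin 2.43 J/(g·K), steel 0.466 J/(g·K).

Let T be the final temperature. ΣQ_i = 0:
414.2*0.444*(T − 319.6) + 632.5*2.43*(T − 24.58) + 240.2*0.466*(T − 24.58) = 0
183.9(T − 319.6) + 1537(T − 24.58) + 111.93(T − 24.58) = 0
(183.9 + 1537 + 111.93) T = 183.9*319.6 + 1537*24.58 + 111.93*24.58
T = 99306 / 1832.8 = 54.2 °C

T_f ≈ 54.2 °C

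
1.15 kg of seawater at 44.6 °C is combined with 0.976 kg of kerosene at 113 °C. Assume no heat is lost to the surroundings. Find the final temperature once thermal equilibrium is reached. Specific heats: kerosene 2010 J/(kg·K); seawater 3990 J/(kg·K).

T_f ≈ 65.1 °C

Taking heat into each body as positive, Σ m c ΔT = 0:
0.976·2010·(T − 113) + 1.15·3990·(T − 44.6) = 0
1961.8(T − 113) + 4588.5(T − 44.6) = 0
6550.3 T = 426326
T ≈ 65.09 °C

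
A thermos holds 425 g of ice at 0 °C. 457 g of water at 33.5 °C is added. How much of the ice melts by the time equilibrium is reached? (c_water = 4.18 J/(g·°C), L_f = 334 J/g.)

m_melted ≈ 192 g

Water can give up m c ΔT = 457·4.18·33.5 = 63994 J before reaching 0 °C.
To melt every bit of ice: 425·334 = 141950 J.
63994 J < 141950 J, so only part of the ice melts and the system sits at 0 °C.
Mass melted = 63994/334 ≈ 191.6 g.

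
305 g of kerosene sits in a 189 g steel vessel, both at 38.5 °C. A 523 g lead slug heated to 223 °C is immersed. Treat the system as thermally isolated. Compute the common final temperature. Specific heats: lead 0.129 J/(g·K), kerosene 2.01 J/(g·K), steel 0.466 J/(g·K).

T_f ≈ 54.7 °C

Heat gained plus heat lost sum to zero:
523×0.129×(T − 223) + 305×2.01×(T − 38.5) + 189×0.466×(T − 38.5) = 0
768.59 T = 42038
T ≈ 54.70 °C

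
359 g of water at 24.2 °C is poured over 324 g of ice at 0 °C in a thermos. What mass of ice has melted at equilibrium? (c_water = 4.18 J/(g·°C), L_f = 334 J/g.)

m_melted ≈ 109 g

Water can give up m c ΔT = 359×4.18×24.2 = 36315 J before reaching 0 °C.
Fully melting the ice requires m_ice L_f = 324×334 = 108216 J.
Since 36315 < 108216 J, not all the ice melts; equilibrium is at 0 °C.
Mass melted = 36315/334 ≈ 108.7 g.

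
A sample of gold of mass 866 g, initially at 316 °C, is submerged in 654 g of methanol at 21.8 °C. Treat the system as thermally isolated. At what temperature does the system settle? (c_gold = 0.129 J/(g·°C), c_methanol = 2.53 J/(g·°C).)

Net heat exchanged in the isolated system is zero:
866×0.129×(T − 316) + 654×2.53×(T − 21.8) = 0
111.71(T − 316) + 1654.6(T − 21.8) = 0
1766.3 T = 71372
T = 71372 / 1766.3 = 40.4 °C

T_f ≈ 40.4 °C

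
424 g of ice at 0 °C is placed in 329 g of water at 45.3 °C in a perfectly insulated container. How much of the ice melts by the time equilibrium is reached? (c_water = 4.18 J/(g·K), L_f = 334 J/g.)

m_melted ≈ 187 g

Heat available from the water dropping to 0 °C: 329·4.18·45.3 = 62297 J.
To melt every bit of ice: 424·334 = 141616 J.
62297 J < 141616 J, so only part of the ice melts and the system sits at 0 °C.
Mass melted = 62297/334 ≈ 186.5 g.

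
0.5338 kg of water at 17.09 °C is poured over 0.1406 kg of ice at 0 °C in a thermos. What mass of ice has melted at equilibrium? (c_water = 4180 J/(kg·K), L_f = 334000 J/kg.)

Heat available from the water dropping to 0 °C: 0.5338×4180×17.09 = 38133 J.
Melting all 0.1406 kg of ice would need 0.1406×334000 = 46960 J.
That's not enough to melt it all — equilibrium is at 0 °C with ice remaining.
m_melted×334000 = 38133  ⇒  m_melted ≈ 0.1142 kg.

m_melted ≈ 0.114 kg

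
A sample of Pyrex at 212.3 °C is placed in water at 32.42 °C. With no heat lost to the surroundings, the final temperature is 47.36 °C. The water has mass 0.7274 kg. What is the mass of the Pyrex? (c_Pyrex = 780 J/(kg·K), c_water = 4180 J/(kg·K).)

Net heat exchanged in the isolated system is zero:
m·780·(47.36 − 212.3) + 0.7274·4180·(47.36 − 32.42) = 0
-128653 m = -45426
m = -45426/-128653 ≈ 0.3531 kg

m ≈ 0.353 kg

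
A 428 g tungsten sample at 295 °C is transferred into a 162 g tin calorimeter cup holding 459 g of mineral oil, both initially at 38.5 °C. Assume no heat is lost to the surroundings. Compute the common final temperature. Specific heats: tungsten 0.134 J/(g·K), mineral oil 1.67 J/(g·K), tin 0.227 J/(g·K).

T_f ≈ 55.6 °C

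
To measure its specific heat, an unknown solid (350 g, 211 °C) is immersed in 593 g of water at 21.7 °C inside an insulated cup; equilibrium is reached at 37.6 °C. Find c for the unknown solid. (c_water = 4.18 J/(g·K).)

c ≈ 0.649 J/(g·K)

m_s c (T_s − T_f) = m_water c_water (T_f − T_0):
350×c×(211 − 37.6) = 593×4.18×(37.6 − 21.7)
60690 c = 39412  ⇒  c ≈ 0.6494 J/(g·K)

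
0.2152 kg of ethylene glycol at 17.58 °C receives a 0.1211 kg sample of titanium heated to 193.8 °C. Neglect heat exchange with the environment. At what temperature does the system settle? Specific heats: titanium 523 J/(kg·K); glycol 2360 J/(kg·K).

Conservation of energy gives ΣQ = 0:
0.1211*523*(T − 193.8) + 0.2152*2360*(T − 17.58) = 0
63.34(T − 193.8) + 507.87(T − 17.58) = 0
(63.34 + 507.87) T = 63.34*193.8 + 507.87*17.58
T = 21203/571.21 ≈ 37.12 °C

T_f ≈ 37.1 °C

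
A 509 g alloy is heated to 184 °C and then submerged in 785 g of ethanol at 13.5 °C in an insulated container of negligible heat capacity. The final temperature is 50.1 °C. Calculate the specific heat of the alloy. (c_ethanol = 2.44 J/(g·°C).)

c ≈ 1.03 J/(g·°C)

Net heat exchanged in the isolated system is zero:
509·c·(50.1 − 184) + 785·2.44·(50.1 − 13.5) = 0
-68155 c = -70104
c = -70104/-68155 ≈ 1.029 J/(g·°C)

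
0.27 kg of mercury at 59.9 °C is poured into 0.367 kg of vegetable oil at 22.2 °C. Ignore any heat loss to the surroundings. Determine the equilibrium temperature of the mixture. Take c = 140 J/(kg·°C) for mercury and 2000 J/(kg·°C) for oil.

T_f ≈ 24.0 °C

|Q_mercury| = |Q_oil|:
0.27*140*(59.9 − T) = 0.367*2000*(T − 22.2)
37.8(59.9 − T) = 734(T − 22.2)
771.8 T = 18559  ⇒  T ≈ 24.05 °C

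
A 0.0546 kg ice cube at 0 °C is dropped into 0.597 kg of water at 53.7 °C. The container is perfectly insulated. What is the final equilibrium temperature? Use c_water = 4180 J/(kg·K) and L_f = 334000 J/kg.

Taking heat into each body as positive, Σ m c ΔT = 0:
melt ice: 0.0546×334000 = 18236
  meltwater 0→T: 0.0546×4180×T = 228.23 T
  water: 2495.5(T − 53.7)
2723.7 T = 134006 − 18236 = 115770
T ≈ 42.50 °C — above 0 °C, consistent with complete melting.

T_f ≈ 42.5 °C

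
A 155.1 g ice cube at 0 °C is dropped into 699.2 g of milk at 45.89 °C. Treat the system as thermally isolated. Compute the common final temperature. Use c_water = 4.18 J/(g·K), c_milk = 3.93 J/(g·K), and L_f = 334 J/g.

T_f ≈ 21.9 °C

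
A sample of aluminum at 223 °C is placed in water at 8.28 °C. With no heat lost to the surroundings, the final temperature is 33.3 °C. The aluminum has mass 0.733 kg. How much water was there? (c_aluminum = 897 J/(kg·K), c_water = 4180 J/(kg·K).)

m ≈ 1.19 kg

Heat lost by the aluminum = heat gained by the water:
0.733·897·(223 − 33.3) = m·4180·(33.3 − 8.28)
104584 m = 124728  ⇒  m ≈ 1.193 kg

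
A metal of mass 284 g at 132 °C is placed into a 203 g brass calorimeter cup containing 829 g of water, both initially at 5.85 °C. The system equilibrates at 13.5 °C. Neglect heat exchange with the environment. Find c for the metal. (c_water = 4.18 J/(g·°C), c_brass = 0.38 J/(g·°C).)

c ≈ 0.805 J/(g·°C)

Taking heat into each body as positive, Σ m c ΔT = 0:
284×c×(13.5 − 132) + 829×4.18×(13.5 − 5.85) + 203×0.38×(13.5 − 5.85) = 0
-33654 c = -27099
c = -27099/-33654 ≈ 0.8052 J/(g·°C)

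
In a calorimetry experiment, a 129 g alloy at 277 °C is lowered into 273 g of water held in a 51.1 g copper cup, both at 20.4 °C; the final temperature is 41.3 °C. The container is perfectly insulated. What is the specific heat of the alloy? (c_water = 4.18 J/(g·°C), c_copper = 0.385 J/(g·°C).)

Conservation of energy gives ΣQ = 0:
129×c×(41.3 − 277) + 273×4.18×(41.3 − 20.4) + 51.1×0.385×(41.3 − 20.4) = 0
-30405 c = -24261
c = -24261/-30405 ≈ 0.7979 J/(g·°C)

c ≈ 0.798 J/(g·°C)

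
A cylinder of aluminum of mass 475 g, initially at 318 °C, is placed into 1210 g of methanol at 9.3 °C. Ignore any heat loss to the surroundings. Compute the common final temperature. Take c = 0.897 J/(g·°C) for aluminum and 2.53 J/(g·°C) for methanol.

Energy conservation, ΣQ = 0:
475×0.897×(T − 318) + 1210×2.53×(T − 9.3) = 0
(426.07 + 3061.3) T = 426.07×318 + 3061.3×9.3
T = 163962/3487.4 ≈ 47.02 °C

T_f ≈ 47.0 °C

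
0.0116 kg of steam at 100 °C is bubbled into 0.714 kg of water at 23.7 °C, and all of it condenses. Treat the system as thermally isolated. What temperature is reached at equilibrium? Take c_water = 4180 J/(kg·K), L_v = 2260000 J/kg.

Setting the total heat transfer to zero:
condense steam: −0.0116·2260000 = −26216; condensate cools 100→T: 0.0116·4180·(T − 100) = 48.49(T − 100); original water: 2984.5(T − 23.7)
3033 T = 26216 + 4848.8 + 70733 = 101798
T ≈ 33.56 °C (< 100 °C, so full condensation is consistent).

T_f ≈ 33.6 °C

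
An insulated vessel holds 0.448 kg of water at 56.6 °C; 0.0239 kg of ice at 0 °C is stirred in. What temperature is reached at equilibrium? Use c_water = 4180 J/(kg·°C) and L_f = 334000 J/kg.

T_f ≈ 49.7 °C

Heat gained plus heat lost sum to zero:
melt ice: 0.0239·334000 = 7982.6
  meltwater 0→T: 0.0239·4180·T = 99.9 T
  water cools: 0.448·4180·(T − 56.6) = 1872.6(T − 56.6)
1972.5 T = 105991 − 7982.6 = 98009
T ≈ 49.69 °C (positive, so assuming full melt was valid).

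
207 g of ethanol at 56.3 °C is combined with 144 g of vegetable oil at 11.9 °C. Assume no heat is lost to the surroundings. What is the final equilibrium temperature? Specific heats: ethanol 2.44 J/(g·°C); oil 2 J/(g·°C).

Set heat shed by the hot body equal to heat absorbed by the cold body:
207*2.44*(56.3 − T) = 144*2*(T − 11.9)
505.08(56.3 − T) = 288(T − 11.9)
793.08 T = 31863  ⇒  T ≈ 40.18 °C

T_f ≈ 40.2 °C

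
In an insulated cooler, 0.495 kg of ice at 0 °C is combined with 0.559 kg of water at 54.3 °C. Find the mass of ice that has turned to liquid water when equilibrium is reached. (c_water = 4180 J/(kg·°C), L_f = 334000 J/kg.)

m_melted ≈ 0.38 kg

Cooling the water to 0 °C releases 0.559×4180×54.3 = 126878 J.
Melting all 0.495 kg of ice would need 0.495×334000 = 165330 J.
Since 126878 < 165330 J, not all the ice melts; equilibrium is at 0 °C.
m_melted×334000 = 126878  ⇒  m_melted ≈ 0.3799 kg.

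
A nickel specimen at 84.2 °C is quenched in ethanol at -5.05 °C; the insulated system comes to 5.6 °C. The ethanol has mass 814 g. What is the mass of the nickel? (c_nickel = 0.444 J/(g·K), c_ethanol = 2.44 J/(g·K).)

m ≈ 606 g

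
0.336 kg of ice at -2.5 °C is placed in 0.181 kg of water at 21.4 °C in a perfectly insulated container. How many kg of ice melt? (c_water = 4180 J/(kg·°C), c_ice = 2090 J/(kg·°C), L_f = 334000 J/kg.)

m_melted ≈ 0.0432 kg

Heat available from the water dropping to 0 °C: 0.181·4180·21.4 = 16191 J.
Warming the ice to 0 °C takes 0.336·2090·2.5 = 1755.6 J, leaving 14435 J for melting.
To melt every bit of ice: 0.336·334000 = 112224 J.
Since 14435 < 112224 J, not all the ice melts; equilibrium is at 0 °C.
Mass melted = 14435/334000 ≈ 0.04322 kg.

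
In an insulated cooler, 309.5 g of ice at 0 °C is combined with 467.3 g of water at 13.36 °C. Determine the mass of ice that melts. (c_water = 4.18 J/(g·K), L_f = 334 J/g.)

Heat available from the water dropping to 0 °C: 467.3·4.18·13.36 = 26096 J.
Fully melting the ice requires m_ice L_f = 309.5·334 = 103373 J.
Since 26096 < 103373 J, not all the ice melts; equilibrium is at 0 °C.
m_melted·334 = 26096  ⇒  m_melted ≈ 78.13 g.

m_melted ≈ 78.1 g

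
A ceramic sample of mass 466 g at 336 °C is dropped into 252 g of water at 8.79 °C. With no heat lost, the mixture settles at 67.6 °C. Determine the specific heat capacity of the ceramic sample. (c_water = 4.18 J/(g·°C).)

c ≈ 0.495 J/(g·°C)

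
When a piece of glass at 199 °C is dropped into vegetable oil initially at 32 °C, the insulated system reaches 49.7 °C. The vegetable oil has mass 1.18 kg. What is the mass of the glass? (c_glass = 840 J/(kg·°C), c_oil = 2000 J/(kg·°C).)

m ≈ 0.333 kg

Heat lost by the glass = heat gained by the oil:
m·840·(199 − 49.7) = 1.18·2000·(49.7 − 32)
125412 m = 41772  ⇒  m ≈ 0.3331 kg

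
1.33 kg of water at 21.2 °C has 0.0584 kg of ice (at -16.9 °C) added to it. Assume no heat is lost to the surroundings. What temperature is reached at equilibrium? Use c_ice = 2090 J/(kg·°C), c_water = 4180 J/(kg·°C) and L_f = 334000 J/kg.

Net heat exchanged in the isolated system is zero:
warm ice to 0 °C: 0.0584·2090·(0 − (-16.9)) = 2062.7; melt ice: 0.0584·334000 = 19506; warm the meltwater: 244.11 T; water: 5559.4(T − 21.2)
5803.5 T = 117859 − 21568 = 96291
T ≈ 16.59 °C. Since T > 0 °C, the all-ice-melts assumption holds.

T_f ≈ 16.6 °C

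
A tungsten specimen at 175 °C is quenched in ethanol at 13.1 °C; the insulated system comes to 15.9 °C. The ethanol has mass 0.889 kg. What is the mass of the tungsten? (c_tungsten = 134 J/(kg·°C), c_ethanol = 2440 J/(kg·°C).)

Taking heat into each body as positive, Σ m c ΔT = 0:
m×134×(15.9 − 175) + 0.889×2440×(15.9 − 13.1) = 0
-21319 m = -6073.6
m = -6073.6/-21319 ≈ 0.2849 kg

m ≈ 0.285 kg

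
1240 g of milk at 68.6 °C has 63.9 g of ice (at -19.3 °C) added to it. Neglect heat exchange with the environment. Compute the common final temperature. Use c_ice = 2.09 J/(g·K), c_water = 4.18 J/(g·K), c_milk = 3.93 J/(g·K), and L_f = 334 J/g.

T_f ≈ 60.4 °C

Energy conservation, ΣQ = 0:
ice -19.3→0 °C: 63.9·2.09·19.3 = 2577.5
  melt ice: 63.9·334 = 21343
  meltwater 0→T: 63.9·4.18·T = 267.1 T
  milk: 4873.2(T − 68.6)
5140.3 T = 334302 − 23920 = 310381
T ≈ 60.38 °C. Since T > 0 °C, the all-ice-melts assumption holds.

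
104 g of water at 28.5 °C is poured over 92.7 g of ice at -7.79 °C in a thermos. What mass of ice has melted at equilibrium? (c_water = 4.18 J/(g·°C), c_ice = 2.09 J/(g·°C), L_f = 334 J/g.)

Water can give up m c ΔT = 104·4.18·28.5 = 12390 J before reaching 0 °C.
Warming the ice to 0 °C takes 92.7·2.09·7.79 = 1509.3 J, leaving 10880 J for melting.
Melting all 92.7 g of ice would need 92.7·334 = 30962 J.
Since 10880 < 30962 J, not all the ice melts; equilibrium is at 0 °C.
Mass melted = 10880/334 ≈ 32.58 g.

m_melted ≈ 32.6 g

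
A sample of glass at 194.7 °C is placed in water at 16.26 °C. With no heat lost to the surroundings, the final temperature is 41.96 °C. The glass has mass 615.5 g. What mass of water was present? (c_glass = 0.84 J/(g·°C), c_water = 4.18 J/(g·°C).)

m ≈ 735 g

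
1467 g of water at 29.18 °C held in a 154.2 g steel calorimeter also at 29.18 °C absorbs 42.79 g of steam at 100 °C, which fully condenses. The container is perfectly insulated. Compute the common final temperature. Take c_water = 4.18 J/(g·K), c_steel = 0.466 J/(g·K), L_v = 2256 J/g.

Energy conservation, ΣQ = 0:
condense steam: −42.79×2256 = −96534
  condensate cools 100→T: 42.79×4.18×(T − 100) = 178.86(T − 100)
  water warms: 1467×4.18×(T − 29.18) = 6132.1(T − 29.18)
  cup: 71.86(T − 29.18)
6382.8 T = 96534 + 17886 + 181030 = 295451
T ≈ 46.29 °C — below 100 °C, confirming all the steam condensed.

T_f ≈ 46.3 °C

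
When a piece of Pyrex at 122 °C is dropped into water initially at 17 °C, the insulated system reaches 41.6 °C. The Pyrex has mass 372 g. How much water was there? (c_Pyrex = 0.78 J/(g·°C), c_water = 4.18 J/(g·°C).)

m ≈ 227 g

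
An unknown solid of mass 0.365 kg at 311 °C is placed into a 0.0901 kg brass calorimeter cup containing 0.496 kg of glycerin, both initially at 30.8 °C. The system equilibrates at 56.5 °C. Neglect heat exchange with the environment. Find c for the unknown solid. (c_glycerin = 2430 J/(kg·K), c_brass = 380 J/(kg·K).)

Energy conservation, ΣQ = 0:
0.365×c×(56.5 − 311) + 0.496×2430×(56.5 − 30.8) + 0.0901×380×(56.5 − 30.8) = 0
-92.89 c = -31856
c = -31856/-92.89 ≈ 342.9 J/(kg·K)

c ≈ 343 J/(kg·K)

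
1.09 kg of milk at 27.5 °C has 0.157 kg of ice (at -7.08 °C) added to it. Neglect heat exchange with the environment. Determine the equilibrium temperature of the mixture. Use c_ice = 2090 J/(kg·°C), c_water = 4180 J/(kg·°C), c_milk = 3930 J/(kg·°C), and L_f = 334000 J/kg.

T_f ≈ 12.8 °C

Heat gained plus heat lost sum to zero:
ice -7.08→0 °C: 0.157×2090×7.08 = 2323.2; latent heat to melt: 0.157×334000 = 52438; warm the meltwater: 656.26 T; milk cools: 1.09×3930×(T − 27.5) = 4283.7(T − 27.5)
4940 T = 117802 − 54761 = 63041
T ≈ 12.76 °C (positive, so assuming full melt was valid).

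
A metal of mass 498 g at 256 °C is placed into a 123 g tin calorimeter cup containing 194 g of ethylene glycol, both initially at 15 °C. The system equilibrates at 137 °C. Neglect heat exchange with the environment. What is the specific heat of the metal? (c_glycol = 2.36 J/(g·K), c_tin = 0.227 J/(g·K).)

c ≈ 1 J/(g·K)

Heat gained plus heat lost sum to zero:
498×c×(137 − 256) + 194×2.36×(137 − 15) + 123×0.227×(137 − 15) = 0
-59262 c = -59263
c = -59263/-59262 ≈ 1 J/(g·K)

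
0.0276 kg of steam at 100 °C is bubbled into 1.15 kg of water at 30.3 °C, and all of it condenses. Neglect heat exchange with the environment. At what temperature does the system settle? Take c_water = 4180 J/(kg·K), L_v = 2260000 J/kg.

T_f ≈ 44.6 °C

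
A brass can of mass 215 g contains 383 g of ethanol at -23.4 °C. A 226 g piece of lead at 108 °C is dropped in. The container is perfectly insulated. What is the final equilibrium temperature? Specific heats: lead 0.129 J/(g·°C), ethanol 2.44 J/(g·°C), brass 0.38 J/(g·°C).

Setting the total heat transfer to zero:
226*0.129*(T − 108) + 383*2.44*(T − (-23.4)) + 215*0.38*(T − (-23.4)) = 0
29.15(T − 108) + 934.52(T − (-23.4)) + 81.7(T − (-23.4)) = 0
(29.15 + 934.52 + 81.7) T = 29.15*108 + 934.52*(-23.4) + 81.7*(-23.4)
T = -20631 / 1045.4 = -19.7 °C

T_f ≈ -19.7 °C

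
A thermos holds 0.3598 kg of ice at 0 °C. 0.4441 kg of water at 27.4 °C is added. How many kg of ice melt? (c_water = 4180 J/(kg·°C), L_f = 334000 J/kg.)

Cooling the water to 0 °C releases 0.4441·4180·27.4 = 50864 J.
To melt every bit of ice: 0.3598·334000 = 120173 J.
Since 50864 < 120173 J, not all the ice melts; equilibrium is at 0 °C.
Mass melted = 50864/334000 ≈ 0.1523 kg.

m_melted ≈ 0.152 kg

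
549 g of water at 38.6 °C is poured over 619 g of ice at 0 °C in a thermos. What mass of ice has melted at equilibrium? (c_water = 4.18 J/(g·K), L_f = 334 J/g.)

m_melted ≈ 265 g

Heat available from the water dropping to 0 °C: 549·4.18·38.6 = 88580 J.
To melt every bit of ice: 619·334 = 206746 J.
That's not enough to melt it all — equilibrium is at 0 °C with ice remaining.
m_melted·334 = 88580  ⇒  m_melted ≈ 265.2 g.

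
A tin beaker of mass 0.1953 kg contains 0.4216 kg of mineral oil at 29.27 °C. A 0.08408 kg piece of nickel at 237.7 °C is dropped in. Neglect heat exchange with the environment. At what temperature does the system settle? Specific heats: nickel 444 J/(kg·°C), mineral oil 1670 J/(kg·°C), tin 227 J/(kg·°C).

Setting the total heat transfer to zero:
0.08408×444×(T − 237.7) + 0.4216×1670×(T − 29.27) + 0.1953×227×(T − 29.27) = 0
37.33(T − 237.7) + 704.07(T − 29.27) + 44.33(T − 29.27) = 0
(37.33 + 704.07 + 44.33) T = 37.33×237.7 + 704.07×29.27 + 44.33×29.27
T = 30780/785.74 ≈ 39.17 °C

T_f ≈ 39.2 °C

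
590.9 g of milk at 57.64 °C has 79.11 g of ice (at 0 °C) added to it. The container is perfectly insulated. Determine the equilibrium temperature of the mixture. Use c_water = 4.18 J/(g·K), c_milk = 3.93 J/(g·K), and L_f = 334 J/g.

T_f ≈ 40.5 °C

Net heat exchanged in the isolated system is zero:
fusion: m_ice L_f = 79.11·334 = 26423; meltwater 0→T: 79.11·4.18·T = 330.68 T; milk: 2322.2(T − 57.64)
2652.9 T = 133854 − 26423 = 107431
T ≈ 40.50 °C (positive, so assuming full melt was valid).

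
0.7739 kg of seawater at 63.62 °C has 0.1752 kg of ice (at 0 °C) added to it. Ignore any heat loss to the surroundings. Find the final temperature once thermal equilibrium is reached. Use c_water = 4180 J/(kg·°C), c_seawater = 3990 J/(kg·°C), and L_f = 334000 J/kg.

T_f ≈ 36.1 °C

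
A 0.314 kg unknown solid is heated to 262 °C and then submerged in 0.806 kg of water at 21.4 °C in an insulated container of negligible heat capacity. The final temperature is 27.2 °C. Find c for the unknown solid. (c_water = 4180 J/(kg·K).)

c ≈ 265 J/(kg·K)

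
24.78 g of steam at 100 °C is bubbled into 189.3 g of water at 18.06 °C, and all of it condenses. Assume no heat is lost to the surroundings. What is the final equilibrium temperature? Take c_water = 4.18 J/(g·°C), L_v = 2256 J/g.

T_f ≈ 90.0 °C

Let T be the final temperature. ΣQ_i = 0:
latent heat released on condensation: 24.78×2256 = 55904; condensate cools 100→T: 24.78×4.18×(T − 100) = 103.58(T − 100); water warms: 189.3×4.18×(T − 18.06) = 791.27(T − 18.06)
894.85 T = 55904 + 10358 + 14290 = 80552
T ≈ 90.02 °C (< 100 °C, so full condensation is consistent).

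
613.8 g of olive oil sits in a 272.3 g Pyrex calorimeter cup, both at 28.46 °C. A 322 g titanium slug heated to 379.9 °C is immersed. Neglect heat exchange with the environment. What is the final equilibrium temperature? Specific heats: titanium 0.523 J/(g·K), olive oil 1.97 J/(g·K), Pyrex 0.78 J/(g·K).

T_f ≈ 65.7 °C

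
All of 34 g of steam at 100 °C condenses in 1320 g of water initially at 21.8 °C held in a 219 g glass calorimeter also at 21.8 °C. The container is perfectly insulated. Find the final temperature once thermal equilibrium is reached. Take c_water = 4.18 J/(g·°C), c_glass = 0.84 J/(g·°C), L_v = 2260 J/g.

Let T be the final temperature. ΣQ_i = 0:
latent heat released on condensation: 34·2260 = 76840
  condensate cools 100→T: 34·4.18·(T − 100) = 142.12(T − 100)
  original water: 5517.6(T − 21.8)
  glass cup: 219·0.84·(T − 21.8) = 183.96(T − 21.8)
5843.7 T = 76840 + 14212 + 124294 = 215346
T ≈ 36.85 °C — below 100 °C, confirming all the steam condensed.

T_f ≈ 36.9 °C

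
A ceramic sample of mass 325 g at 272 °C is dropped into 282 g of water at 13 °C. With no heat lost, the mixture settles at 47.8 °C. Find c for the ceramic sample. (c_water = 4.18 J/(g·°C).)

Heat lost by the ceramic sample = heat gained by the water:
325·c·(272 − 47.8) = 282·4.18·(47.8 − 13)
72865 c = 41021  ⇒  c ≈ 0.563 J/(g·°C)

c ≈ 0.563 J/(g·°C)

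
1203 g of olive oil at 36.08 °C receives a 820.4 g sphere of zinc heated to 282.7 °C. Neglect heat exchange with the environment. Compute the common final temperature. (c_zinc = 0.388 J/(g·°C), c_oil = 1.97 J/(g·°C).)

Taking heat into each body as positive, Σ m c ΔT = 0:
820.4*0.388*(T − 282.7) + 1203*1.97*(T − 36.08) = 0
(318.32 + 2369.9) T = 318.32*282.7 + 2369.9*36.08
T = 175494/2688.2 ≈ 65.28 °C

T_f ≈ 65.3 °C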